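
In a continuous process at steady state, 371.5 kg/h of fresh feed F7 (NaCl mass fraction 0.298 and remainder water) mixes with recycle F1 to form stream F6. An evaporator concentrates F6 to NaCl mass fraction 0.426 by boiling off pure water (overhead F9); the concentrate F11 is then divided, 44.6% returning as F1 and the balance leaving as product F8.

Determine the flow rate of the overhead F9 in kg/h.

Overall NaCl balance (none leaves overhead): NaCl in fresh feed = NaCl in product, i.e. 371.5×0.298 = (1−0.446)·F11·0.426.
F11 = 110.71/(0.426×0.554) = 469.09 kg/h.
Recycle F1 = 0.446×469.09 = 209.21 kg/h.
Combined feed F6 = 371.5 + 209.21 = 580.71 kg/h.
Overhead F9 = F6 − F11 = 580.71 − 469.09 = 111.62 kg/h.

111.6 kg/h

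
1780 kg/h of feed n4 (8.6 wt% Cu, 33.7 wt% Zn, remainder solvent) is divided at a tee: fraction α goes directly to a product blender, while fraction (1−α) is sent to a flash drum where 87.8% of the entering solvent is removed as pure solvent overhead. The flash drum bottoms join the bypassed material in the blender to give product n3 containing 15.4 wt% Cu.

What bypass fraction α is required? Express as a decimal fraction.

All 1780×0.086 = 153.08 kg/h of Cu reaches n3, so n3 = 153.08/0.154 = 994.03 kg/h and vapour = 785.97 kg/h.
The evaporator receives (1−α)·1780 of feed at 0.577 solvent and removes 0.878 of that solvent:
0.878×0.577×(1−α)×1780 = 785.97
(1−α) = 785.97/901.76 = 0.8716;  α = 0.1284.

0.128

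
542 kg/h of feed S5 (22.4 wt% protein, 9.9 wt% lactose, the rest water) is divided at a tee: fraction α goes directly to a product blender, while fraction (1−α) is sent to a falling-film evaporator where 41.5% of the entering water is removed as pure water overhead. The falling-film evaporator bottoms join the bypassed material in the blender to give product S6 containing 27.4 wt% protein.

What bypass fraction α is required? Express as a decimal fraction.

0.350

All 542×0.224 = 121.41 kg/h of protein reaches S6, so S6 = 121.41/0.274 = 443.09 kg/h and vapour = 98.905 kg/h.
The evaporator receives (1−α)·542 of feed at 0.677 water and removes 0.415 of that water:
0.415×0.677×(1−α)×542 = 98.905
(1−α) = 98.905/152.28 = 0.6495;  α = 0.3505.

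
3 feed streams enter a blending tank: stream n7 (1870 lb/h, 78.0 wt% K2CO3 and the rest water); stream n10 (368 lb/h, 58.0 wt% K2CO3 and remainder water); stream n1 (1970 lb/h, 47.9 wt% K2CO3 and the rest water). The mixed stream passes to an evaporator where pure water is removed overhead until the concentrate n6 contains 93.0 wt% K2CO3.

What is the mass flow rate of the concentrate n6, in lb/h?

2813 lb/h

K2CO3 entering = 1870×0.780 + 368×0.580 + 1970×0.479 = 2615.7 lb/h.
All K2CO3 reports to n6, so n6 = 2615.7/0.930 = 2812.5 lb/h.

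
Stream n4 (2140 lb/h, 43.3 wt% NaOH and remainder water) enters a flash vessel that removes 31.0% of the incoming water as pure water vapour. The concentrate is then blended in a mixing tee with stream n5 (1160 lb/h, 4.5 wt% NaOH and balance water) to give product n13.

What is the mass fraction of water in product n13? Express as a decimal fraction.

0.665

Vapour removed = 0.310×0.567×2140 = 376.15 lb/h; concentrate = 1763.9 lb/h.
water reaching the mixer = 837.23 (from concentrate) + 1160×0.955 = 1945 lb/h.
Product flow = 1763.9 + 1160 = 2923.9 lb/h; water fraction = 0.665.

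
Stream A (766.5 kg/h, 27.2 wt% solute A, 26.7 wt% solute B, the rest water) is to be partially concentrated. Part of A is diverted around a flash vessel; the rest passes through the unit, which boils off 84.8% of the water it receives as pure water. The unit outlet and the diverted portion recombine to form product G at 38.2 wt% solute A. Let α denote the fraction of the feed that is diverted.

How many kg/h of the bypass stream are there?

All 766.5×0.272 = 208.49 kg/h of solute A reaches G, so G = 208.49/0.382 = 545.78 kg/h and vapour = 220.72 kg/h.
The evaporator receives (1−α)·766.5 of feed at 0.461 water and removes 0.848 of that water:
0.848×0.461×(1−α)×766.5 = 220.72
(1−α) = 220.72/299.65 = 0.7366;  α = 0.2634.
Bypass flow = 0.2634×766.5 = 201.9 kg/h.

201.9 kg/h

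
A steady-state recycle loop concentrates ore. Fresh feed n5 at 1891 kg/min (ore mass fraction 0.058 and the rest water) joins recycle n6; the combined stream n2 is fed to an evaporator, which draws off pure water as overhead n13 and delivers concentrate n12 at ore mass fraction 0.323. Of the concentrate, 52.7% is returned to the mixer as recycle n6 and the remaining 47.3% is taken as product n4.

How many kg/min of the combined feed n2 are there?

2269 kg/min

Overall ore balance (none leaves overhead): ore in fresh feed = ore in product, i.e. 1891×0.058 = (1−0.527)·n12·0.323.
n12 = 109.68/(0.323×0.473) = 717.89 kg/min.
Recycle n6 = 0.527×717.89 = 378.33 kg/min.
Combined feed n2 = 1891 + 378.33 = 2269.3 kg/min.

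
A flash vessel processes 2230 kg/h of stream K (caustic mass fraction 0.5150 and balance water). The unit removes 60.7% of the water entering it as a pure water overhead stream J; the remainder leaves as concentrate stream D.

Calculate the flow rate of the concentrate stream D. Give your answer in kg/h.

water entering = 2230×0.485 = 1081.5 kg/h; overhead removed = 0.607×1081.5 = 656.5 kg/h.
Concentrate = 2230 − 656.5 = 1573.5 kg/h.

1573 kg/h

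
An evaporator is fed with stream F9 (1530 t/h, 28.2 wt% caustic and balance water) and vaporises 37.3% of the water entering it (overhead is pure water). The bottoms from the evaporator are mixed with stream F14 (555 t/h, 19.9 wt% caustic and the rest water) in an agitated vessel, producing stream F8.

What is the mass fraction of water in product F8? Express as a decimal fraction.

0.677

Vapour removed = 0.373×0.718×1530 = 409.76 t/h; concentrate = 1120.2 t/h.
water reaching the mixer = 688.78 (from concentrate) + 555×0.801 = 1133.3 t/h.
Product flow = 1120.2 + 555 = 1675.2 t/h; water fraction = 0.677.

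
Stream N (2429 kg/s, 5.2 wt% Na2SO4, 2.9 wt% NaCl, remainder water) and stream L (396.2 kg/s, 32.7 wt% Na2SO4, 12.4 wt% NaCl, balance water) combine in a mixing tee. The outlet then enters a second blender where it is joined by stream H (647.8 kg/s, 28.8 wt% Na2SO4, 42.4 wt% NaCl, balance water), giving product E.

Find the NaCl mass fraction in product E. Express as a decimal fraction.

Overall, product flow = 3473 kg/s.
NaCl in = 2429×0.029 + 396.2×0.124 + 647.8×0.424 = 394.24 kg/s.
NaCl fraction in E = 0.114.

0.114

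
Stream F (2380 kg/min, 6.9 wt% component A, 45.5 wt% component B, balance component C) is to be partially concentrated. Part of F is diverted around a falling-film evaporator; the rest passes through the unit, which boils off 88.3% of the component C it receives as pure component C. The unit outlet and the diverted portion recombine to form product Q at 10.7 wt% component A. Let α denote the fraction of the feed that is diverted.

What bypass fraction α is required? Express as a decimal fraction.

0.155

All 2380×0.069 = 164.22 kg/min of component A reaches Q, so Q = 164.22/0.107 = 1534.8 kg/min and vapour = 845.23 kg/min.
The evaporator receives (1−α)·2380 of feed at 0.476 component C and removes 0.883 of that component C:
0.883×0.476×(1−α)×2380 = 845.23
(1−α) = 845.23/1000.3 = 0.8450;  α = 0.1550.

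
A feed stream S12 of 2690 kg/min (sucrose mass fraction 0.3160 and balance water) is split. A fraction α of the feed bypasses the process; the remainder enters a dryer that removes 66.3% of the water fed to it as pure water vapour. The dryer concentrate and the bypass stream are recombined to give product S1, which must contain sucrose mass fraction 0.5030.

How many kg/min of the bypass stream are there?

484.8 kg/min

All 2690×0.316 = 850.04 kg/min of sucrose reaches S1, so S1 = 850.04/0.503 = 1689.9 kg/min and vapour = 1000.1 kg/min.
The evaporator receives (1−α)·2690 of feed at 0.684 water and removes 0.663 of that water:
0.663×0.684×(1−α)×2690 = 1000.1
(1−α) = 1000.1/1219.9 = 0.8198;  α = 0.1802.
Bypass flow = 0.1802×2690 = 484.76 kg/min.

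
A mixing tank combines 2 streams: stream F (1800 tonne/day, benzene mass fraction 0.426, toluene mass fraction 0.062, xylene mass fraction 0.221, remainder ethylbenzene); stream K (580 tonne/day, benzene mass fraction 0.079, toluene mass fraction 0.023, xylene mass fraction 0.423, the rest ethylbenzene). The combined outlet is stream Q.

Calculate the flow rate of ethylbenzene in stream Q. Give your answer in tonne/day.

ethylbenzene out = ethylbenzene in = 1800×0.291 + 580×0.475 = 799.3 tonne/day.

799.3 tonne/day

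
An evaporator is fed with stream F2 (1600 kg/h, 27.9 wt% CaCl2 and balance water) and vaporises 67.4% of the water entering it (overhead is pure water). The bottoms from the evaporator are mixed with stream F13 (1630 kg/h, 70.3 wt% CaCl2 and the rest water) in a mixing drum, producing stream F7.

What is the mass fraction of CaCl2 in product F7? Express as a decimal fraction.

0.649

Vapour removed = 0.674×0.721×1600 = 777.53 kg/h; concentrate = 822.47 kg/h.
CaCl2 reaching the mixer = 446.4 (from concentrate) + 1630×0.703 = 1592.3 kg/h.
Product flow = 822.47 + 1630 = 2452.5 kg/h; CaCl2 fraction = 0.649.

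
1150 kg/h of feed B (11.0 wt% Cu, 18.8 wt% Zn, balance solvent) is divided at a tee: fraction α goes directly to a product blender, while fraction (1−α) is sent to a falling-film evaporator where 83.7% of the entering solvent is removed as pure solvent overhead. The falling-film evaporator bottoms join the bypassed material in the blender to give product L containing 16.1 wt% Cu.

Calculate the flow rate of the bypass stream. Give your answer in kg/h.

All 1150×0.110 = 126.5 kg/h of Cu reaches L, so L = 126.5/0.161 = 785.71 kg/h and vapour = 364.29 kg/h.
The evaporator receives (1−α)·1150 of feed at 0.702 solvent and removes 0.837 of that solvent:
0.837×0.702×(1−α)×1150 = 364.29
(1−α) = 364.29/675.71 = 0.5391;  α = 0.4609.
Bypass flow = 0.4609×1150 = 530.02 kg/h.

530 kg/h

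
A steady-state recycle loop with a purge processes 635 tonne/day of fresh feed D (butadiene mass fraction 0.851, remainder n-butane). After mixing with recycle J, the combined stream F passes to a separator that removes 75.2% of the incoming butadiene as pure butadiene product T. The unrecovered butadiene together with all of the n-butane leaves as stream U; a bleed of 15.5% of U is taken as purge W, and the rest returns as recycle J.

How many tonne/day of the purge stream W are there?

120.9 tonne/day

n-butane enters only via D and leaves only via the purge: 635×0.149 = 0.155×(n-butane in U), and the separator passes all n-butane, so n-butane in F = n-butane in U = 610.42 tonne/day.
butadiene in F: m_A = 635×0.851 + (1−0.155)·(1−0.752)·m_A, so m_A = 540.38/0.7904 = 683.65 tonne/day.
U = (1−0.752)×683.65 + 610.42 = 779.96 tonne/day.
Purge W = 0.155×779.96 = 120.89 tonne/day.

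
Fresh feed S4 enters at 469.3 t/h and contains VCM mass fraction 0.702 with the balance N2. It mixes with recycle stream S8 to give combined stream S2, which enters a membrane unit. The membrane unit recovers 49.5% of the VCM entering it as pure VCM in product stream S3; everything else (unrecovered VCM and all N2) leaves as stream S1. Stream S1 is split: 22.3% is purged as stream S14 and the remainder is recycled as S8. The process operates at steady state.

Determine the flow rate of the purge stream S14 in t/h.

200.9 t/h

N2 enters only via S4 and leaves only via the purge: 469.3×0.298 = 0.223×(N2 in S1), and the membrane unit passes all N2, so N2 in S2 = N2 in S1 = 627.14 t/h.
VCM in S2: m_A = 469.3×0.702 + (1−0.223)·(1−0.495)·m_A, so m_A = 329.45/0.6076 = 542.2 t/h.
S1 = (1−0.495)×542.2 + 627.14 = 900.95 t/h.
Purge S14 = 0.223×900.95 = 200.91 t/h.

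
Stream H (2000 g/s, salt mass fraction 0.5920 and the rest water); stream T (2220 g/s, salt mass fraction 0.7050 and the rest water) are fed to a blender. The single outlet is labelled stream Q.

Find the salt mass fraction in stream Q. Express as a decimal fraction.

0.6514

Total flow out = 2000 + 2220 = 4220 g/s.
salt in = 2000×0.592 + 2220×0.705 = 2749.1 g/s.
salt mass fraction in Q = 2749.1/4220 = 0.6514.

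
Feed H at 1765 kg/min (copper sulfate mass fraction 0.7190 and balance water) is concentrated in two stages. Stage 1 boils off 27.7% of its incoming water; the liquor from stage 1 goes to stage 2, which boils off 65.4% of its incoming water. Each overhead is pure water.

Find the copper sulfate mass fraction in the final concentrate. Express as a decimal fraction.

water in feed = 1765×0.281 = 495.97 kg/min.
After stage 1: water left = (1−0.277)×495.97 = 358.58; stream total = 1627.6 kg/min.
After stage 2: water left = (1−0.654)×358.58 = 124.07; final concentrate = 1393.1 kg/min.
copper sulfate fraction = 1269/1393.1 = 0.9109.

0.9109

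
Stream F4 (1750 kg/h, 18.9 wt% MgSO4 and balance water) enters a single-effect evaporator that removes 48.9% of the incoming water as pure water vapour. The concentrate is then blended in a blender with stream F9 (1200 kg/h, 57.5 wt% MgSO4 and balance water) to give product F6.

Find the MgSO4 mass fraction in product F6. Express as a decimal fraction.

Vapour removed = 0.489×0.811×1750 = 694.01 kg/h; concentrate = 1056 kg/h.
MgSO4 reaching the mixer = 330.75 (from concentrate) + 1200×0.575 = 1020.8 kg/h.
Product flow = 1056 + 1200 = 2256 kg/h; MgSO4 fraction = 0.4525.

0.4525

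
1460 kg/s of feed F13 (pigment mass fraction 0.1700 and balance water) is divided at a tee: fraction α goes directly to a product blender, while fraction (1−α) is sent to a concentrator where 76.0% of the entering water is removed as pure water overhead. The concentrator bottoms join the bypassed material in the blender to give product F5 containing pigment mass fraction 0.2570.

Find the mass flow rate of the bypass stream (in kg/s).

676.5 kg/s

All 1460×0.170 = 248.2 kg/s of pigment reaches F5, so F5 = 248.2/0.257 = 965.76 kg/s and vapour = 494.24 kg/s.
The evaporator receives (1−α)·1460 of feed at 0.830 water and removes 0.760 of that water:
0.760×0.830×(1−α)×1460 = 494.24
(1−α) = 494.24/920.97 = 0.5367;  α = 0.4633.
Bypass flow = 0.4633×1460 = 676.49 kg/s.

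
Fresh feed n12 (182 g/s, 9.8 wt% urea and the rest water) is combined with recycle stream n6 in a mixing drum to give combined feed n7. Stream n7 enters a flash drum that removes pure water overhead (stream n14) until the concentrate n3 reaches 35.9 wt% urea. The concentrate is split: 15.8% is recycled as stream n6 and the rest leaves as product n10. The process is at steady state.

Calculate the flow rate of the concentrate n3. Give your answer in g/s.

Overall urea balance (none leaves overhead): urea in fresh feed = urea in product, i.e. 182×0.098 = (1−0.158)·n3·0.359.
n3 = 17.836/(0.359×0.842) = 59.005 g/s.

59.01 g/s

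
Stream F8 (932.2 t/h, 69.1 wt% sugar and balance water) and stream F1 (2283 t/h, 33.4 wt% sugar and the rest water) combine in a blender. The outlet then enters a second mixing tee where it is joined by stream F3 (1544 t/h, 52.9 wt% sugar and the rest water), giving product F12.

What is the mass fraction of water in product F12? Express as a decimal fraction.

Overall, product flow = 4759.2 t/h.
water in = 932.2×0.309 + 2283×0.666 + 1544×0.471 = 2535.8 t/h.
water fraction in F12 = 0.533.

0.533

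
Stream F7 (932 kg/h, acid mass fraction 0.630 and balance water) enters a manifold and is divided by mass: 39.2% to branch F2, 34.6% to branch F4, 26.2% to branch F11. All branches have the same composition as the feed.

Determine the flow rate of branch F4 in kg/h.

322.5 kg/h

Branch F4 flow = 0.346×932 = 322.47 kg/h.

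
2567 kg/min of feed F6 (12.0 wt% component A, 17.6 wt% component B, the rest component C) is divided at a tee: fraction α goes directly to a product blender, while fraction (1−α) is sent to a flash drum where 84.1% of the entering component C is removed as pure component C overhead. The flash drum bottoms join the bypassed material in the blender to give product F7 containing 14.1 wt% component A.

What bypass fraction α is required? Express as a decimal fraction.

All 2567×0.120 = 308.04 kg/min of component A reaches F7, so F7 = 308.04/0.141 = 2184.7 kg/min and vapour = 382.32 kg/min.
The evaporator receives (1−α)·2567 of feed at 0.704 component C and removes 0.841 of that component C:
0.841×0.704×(1−α)×2567 = 382.32
(1−α) = 382.32/1519.8 = 0.2516;  α = 0.7484.

0.748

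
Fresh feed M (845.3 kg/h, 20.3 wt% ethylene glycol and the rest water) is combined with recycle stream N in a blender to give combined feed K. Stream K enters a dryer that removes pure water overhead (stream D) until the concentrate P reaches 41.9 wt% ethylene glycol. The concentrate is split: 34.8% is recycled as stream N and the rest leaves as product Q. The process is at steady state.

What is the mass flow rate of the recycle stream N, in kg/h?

Overall ethylene glycol balance (none leaves overhead): ethylene glycol in fresh feed = ethylene glycol in product, i.e. 845.3×0.203 = (1−0.348)·P·0.419.
P = 171.6/(0.419×0.652) = 628.12 kg/h.
Recycle N = 0.348×628.12 = 218.59 kg/h.

218.6 kg/h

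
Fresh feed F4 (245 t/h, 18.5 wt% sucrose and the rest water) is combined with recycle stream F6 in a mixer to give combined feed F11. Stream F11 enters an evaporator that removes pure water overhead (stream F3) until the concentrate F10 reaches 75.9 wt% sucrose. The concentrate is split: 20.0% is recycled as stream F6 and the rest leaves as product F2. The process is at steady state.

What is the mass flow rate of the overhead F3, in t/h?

185.3 t/h

Overall sucrose balance (none leaves overhead): sucrose in fresh feed = sucrose in product, i.e. 245×0.185 = (1−0.200)·F10·0.759.
F10 = 45.325/(0.759×0.800) = 74.646 t/h.
Recycle F6 = 0.200×74.646 = 14.929 t/h.
Combined feed F11 = 245 + 14.929 = 259.93 t/h.
Overhead F3 = F11 − F10 = 259.93 − 74.646 = 185.28 t/h.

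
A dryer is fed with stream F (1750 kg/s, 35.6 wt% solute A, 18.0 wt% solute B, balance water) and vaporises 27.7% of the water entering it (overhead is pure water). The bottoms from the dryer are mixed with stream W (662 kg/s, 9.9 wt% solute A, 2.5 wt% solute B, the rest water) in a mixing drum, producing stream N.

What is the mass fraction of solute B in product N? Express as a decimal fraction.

0.1516

Vapour removed = 0.277×0.464×1750 = 224.92 kg/s; concentrate = 1525.1 kg/s.
solute B reaching the mixer = 315 (from concentrate) + 662×0.025 = 331.55 kg/s.
Product flow = 1525.1 + 662 = 2187.1 kg/s; solute B fraction = 0.1516.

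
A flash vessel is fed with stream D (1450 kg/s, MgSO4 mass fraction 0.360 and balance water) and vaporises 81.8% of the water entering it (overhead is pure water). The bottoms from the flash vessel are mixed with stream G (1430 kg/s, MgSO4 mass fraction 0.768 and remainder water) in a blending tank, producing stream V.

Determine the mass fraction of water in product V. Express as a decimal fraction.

Vapour removed = 0.818×0.640×1450 = 759.1 kg/s; concentrate = 690.9 kg/s.
water reaching the mixer = 168.9 (from concentrate) + 1430×0.232 = 500.66 kg/s.
Product flow = 690.9 + 1430 = 2120.9 kg/s; water fraction = 0.236.

0.236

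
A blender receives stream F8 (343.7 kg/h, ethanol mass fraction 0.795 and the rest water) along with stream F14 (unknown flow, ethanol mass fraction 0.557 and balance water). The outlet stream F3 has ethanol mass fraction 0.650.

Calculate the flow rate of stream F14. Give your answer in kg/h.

Let F14 be the unknown flow. Total out = 343.7 + F14.
ethanol balance: 273.24 + 0.557·F14 = 0.650·(343.7 + F14)
(0.557 − 0.650)·F14 = 0.650×343.7 − 273.24 = -49.837
F14 = -49.837 / -0.093 = 535.88 kg/h

535.9 kg/h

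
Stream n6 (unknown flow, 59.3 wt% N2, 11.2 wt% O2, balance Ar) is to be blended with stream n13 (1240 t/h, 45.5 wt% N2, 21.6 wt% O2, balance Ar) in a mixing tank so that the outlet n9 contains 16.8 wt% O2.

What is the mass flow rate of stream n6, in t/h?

1063 t/h

Let n6 be the unknown flow. Total out = 1240 + n6.
O2 balance: 267.84 + 0.112·n6 = 0.168·(1240 + n6)
(0.112 − 0.168)·n6 = 0.168×1240 − 267.84 = -59.52
n6 = -59.52 / -0.056 = 1062.9 t/h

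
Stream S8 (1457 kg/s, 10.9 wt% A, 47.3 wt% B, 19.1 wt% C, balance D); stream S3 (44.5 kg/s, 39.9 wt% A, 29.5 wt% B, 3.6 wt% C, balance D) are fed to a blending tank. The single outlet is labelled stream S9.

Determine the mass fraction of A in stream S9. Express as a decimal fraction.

Total flow out = 1457 + 44.5 = 1501.5 kg/s.
A in = 1457×0.109 + 44.5×0.399 = 176.57 kg/s.
A mass fraction in S9 = 176.57/1501.5 = 0.1176.

0.1176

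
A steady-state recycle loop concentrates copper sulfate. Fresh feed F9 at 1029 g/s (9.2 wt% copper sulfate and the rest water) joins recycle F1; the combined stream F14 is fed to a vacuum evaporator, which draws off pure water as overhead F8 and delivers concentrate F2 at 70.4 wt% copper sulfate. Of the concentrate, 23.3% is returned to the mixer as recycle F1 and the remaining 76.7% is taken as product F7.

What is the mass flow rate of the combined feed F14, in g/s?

1070 g/s

Overall copper sulfate balance (none leaves overhead): copper sulfate in fresh feed = copper sulfate in product, i.e. 1029×0.092 = (1−0.233)·F2·0.704.
F2 = 94.668/(0.704×0.767) = 175.32 g/s.
Recycle F1 = 0.233×175.32 = 40.85 g/s.
Combined feed F14 = 1029 + 40.85 = 1069.8 g/s.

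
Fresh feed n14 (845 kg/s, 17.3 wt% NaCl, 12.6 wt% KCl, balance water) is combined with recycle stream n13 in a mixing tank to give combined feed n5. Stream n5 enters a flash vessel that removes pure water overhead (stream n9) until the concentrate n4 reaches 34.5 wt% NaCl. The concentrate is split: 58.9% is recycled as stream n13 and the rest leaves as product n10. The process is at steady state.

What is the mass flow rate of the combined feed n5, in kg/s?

Overall NaCl balance (none leaves overhead): NaCl in fresh feed = NaCl in product, i.e. 845×0.173 = (1−0.589)·n4·0.345.
n4 = 146.19/(0.345×0.411) = 1031 kg/s.
Recycle n13 = 0.589×1031 = 607.24 kg/s.
Combined feed n5 = 845 + 607.24 = 1452.2 kg/s.

1452 kg/s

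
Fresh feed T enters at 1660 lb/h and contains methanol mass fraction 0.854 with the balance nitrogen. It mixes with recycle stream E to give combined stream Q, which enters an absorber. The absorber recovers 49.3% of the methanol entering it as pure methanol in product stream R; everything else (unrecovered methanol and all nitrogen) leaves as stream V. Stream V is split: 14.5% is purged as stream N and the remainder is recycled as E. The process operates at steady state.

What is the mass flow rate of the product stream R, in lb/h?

methanol in Q: m_A = 1660×0.854 + (1−0.145)·(1−0.493)·m_A, so m_A = 1417.6/0.5665 = 2502.4 lb/h.
Product R = 0.493×2502.4 = 1233.7 lb/h.

1234 lb/h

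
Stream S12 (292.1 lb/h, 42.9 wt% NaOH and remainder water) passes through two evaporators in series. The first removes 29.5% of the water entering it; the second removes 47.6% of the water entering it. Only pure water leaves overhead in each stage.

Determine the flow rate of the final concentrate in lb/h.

186.9 lb/h

water in feed = 292.1×0.571 = 166.79 lb/h.
After stage 1: water left = (1−0.295)×166.79 = 117.59; stream total = 242.9 lb/h.
After stage 2: water left = (1−0.476)×117.59 = 61.615; final concentrate = 186.93 lb/h.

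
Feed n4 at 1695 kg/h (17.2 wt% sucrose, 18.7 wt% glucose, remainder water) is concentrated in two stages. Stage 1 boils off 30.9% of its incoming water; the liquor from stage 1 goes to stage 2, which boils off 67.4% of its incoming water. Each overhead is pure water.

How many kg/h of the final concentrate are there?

853.3 kg/h

water in feed = 1695×0.641 = 1086.5 kg/h.
After stage 1: water left = (1−0.309)×1086.5 = 750.77; stream total = 1359.3 kg/h.
After stage 2: water left = (1−0.674)×750.77 = 244.75; final concentrate = 853.26 kg/h.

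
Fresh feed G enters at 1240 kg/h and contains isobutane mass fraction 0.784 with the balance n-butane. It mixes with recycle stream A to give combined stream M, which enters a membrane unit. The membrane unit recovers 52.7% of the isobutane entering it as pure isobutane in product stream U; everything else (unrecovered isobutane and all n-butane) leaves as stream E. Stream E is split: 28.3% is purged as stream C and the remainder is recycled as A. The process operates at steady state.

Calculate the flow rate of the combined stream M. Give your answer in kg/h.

2417 kg/h

n-butane enters only via G and leaves only via the purge: 1240×0.216 = 0.283×(n-butane in E), and the membrane unit passes all n-butane, so n-butane in M = n-butane in E = 946.43 kg/h.
isobutane in M: m_A = 1240×0.784 + (1−0.283)·(1−0.527)·m_A, so m_A = 972.16/0.6609 = 1471.1 kg/h.
M = 1471.1 + 946.43 = 2417.5 kg/h.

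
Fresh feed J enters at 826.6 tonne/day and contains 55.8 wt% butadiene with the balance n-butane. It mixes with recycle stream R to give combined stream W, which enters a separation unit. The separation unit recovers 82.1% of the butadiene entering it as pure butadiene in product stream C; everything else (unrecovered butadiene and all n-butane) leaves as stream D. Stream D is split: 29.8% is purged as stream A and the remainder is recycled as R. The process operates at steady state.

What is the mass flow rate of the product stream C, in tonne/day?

433.1 tonne/day

butadiene in W: m_A = 826.6×0.558 + (1−0.298)·(1−0.821)·m_A, so m_A = 461.24/0.8743 = 527.53 tonne/day.
Product C = 0.821×527.53 = 433.1 tonne/day.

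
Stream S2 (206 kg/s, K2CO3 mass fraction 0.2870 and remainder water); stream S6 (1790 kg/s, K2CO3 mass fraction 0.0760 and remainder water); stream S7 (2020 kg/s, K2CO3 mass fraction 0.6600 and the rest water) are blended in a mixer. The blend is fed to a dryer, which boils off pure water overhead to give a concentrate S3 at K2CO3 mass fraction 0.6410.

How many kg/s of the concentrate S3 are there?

K2CO3 entering = 206×0.287 + 1790×0.076 + 2020×0.660 = 1528.4 kg/s.
All K2CO3 reports to S3, so S3 = 1528.4/0.641 = 2384.3 kg/s.

2384 kg/s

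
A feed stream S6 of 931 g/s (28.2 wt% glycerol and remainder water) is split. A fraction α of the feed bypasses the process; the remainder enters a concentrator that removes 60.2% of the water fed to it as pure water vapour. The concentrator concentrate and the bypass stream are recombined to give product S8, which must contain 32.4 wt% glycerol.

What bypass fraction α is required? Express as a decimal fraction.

0.700

All 931×0.282 = 262.54 g/s of glycerol reaches S8, so S8 = 262.54/0.324 = 810.31 g/s and vapour = 120.69 g/s.
The evaporator receives (1−α)·931 of feed at 0.718 water and removes 0.602 of that water:
0.602×0.718×(1−α)×931 = 120.69
(1−α) = 120.69/402.41 = 0.2999;  α = 0.7001.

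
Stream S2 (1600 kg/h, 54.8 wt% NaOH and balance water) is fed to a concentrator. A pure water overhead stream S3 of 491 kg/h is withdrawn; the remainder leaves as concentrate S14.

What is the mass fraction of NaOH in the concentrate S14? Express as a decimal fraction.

NaOH is not removed: 1600×0.548 = 876.8 kg/h of NaOH enters S14.
Concentrate = 1600 − 491 = 1109 kg/h.
Mass fraction = 876.8/1109 = 0.791.

0.791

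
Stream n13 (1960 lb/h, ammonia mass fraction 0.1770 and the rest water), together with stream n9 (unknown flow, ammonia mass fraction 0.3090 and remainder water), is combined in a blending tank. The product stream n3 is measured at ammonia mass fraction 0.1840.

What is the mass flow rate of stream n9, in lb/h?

109.8 lb/h

Let n9 be the unknown flow. Total out = 1960 + n9.
ammonia balance: 346.92 + 0.309·n9 = 0.184·(1960 + n9)
(0.309 − 0.184)·n9 = 0.184×1960 − 346.92 = 13.72
n9 = 13.72 / 0.125 = 109.76 lb/h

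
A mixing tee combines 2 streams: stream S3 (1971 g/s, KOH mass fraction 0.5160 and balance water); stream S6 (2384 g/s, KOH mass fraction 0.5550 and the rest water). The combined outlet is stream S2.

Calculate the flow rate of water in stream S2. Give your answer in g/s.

water out = water in = 1971×0.484 + 2384×0.445 = 2014.8 g/s.

2015 g/s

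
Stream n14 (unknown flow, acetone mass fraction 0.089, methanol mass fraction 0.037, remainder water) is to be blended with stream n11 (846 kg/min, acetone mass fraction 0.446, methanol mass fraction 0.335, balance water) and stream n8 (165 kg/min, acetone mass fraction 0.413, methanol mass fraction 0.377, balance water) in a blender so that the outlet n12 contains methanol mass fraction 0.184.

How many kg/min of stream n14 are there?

1086 kg/min

Let n14 be the unknown flow. Total out = 1011 + n14.
methanol balance: 345.62 + 0.037·n14 = 0.184·(1011 + n14)
(0.037 − 0.184)·n14 = 0.184×1011 − 345.62 = -159.59
n14 = -159.59 / -0.147 = 1085.7 kg/min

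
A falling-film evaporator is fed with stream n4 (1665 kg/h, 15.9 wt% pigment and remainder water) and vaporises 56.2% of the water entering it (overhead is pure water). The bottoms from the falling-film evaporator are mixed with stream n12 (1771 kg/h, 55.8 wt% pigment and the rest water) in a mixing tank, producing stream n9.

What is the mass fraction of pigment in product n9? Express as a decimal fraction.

Vapour removed = 0.562×0.841×1665 = 786.95 kg/h; concentrate = 878.05 kg/h.
pigment reaching the mixer = 264.74 (from concentrate) + 1771×0.558 = 1253 kg/h.
Product flow = 878.05 + 1771 = 2649.1 kg/h; pigment fraction = 0.473.

0.473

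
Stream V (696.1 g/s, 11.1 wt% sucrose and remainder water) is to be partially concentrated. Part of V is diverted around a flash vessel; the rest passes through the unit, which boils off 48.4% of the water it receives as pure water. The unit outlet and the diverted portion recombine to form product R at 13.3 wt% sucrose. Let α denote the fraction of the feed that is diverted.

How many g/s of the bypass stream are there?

All 696.1×0.111 = 77.267 g/s of sucrose reaches R, so R = 77.267/0.133 = 580.96 g/s and vapour = 115.14 g/s.
The evaporator receives (1−α)·696.1 of feed at 0.889 water and removes 0.484 of that water:
0.484×0.889×(1−α)×696.1 = 115.14
(1−α) = 115.14/299.52 = 0.3844;  α = 0.6156.
Bypass flow = 0.6156×696.1 = 428.49 g/s.

428.5 g/s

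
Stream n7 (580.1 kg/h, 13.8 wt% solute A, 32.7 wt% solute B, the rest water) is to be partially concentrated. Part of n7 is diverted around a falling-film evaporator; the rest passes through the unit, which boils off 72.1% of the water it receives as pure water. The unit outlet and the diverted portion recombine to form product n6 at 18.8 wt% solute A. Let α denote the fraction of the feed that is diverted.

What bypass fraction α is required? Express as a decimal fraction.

0.311

All 580.1×0.138 = 80.054 kg/h of solute A reaches n6, so n6 = 80.054/0.188 = 425.82 kg/h and vapour = 154.28 kg/h.
The evaporator receives (1−α)·580.1 of feed at 0.535 water and removes 0.721 of that water:
0.721×0.535×(1−α)×580.1 = 154.28
(1−α) = 154.28/223.76 = 0.6895;  α = 0.3105.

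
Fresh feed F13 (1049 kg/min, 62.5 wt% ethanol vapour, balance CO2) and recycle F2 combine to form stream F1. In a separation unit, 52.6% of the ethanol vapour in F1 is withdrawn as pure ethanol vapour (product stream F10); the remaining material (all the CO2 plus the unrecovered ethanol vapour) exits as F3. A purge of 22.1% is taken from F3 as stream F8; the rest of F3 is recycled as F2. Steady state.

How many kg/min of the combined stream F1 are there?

CO2 enters only via F13 and leaves only via the purge: 1049×0.375 = 0.221×(CO2 in F3), and the separation unit passes all CO2, so CO2 in F1 = CO2 in F3 = 1780 kg/min.
ethanol vapour in F1: m_A = 1049×0.625 + (1−0.221)·(1−0.526)·m_A, so m_A = 655.62/0.6308 = 1039.4 kg/min.
F1 = 1039.4 + 1780 = 2819.4 kg/min.

2819 kg/min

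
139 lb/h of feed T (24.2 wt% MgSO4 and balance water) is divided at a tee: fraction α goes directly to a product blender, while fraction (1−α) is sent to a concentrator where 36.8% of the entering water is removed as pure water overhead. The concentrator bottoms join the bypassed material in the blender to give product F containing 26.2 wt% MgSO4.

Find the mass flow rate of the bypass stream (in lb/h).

101 lb/h

All 139×0.242 = 33.638 lb/h of MgSO4 reaches F, so F = 33.638/0.262 = 128.39 lb/h and vapour = 10.611 lb/h.
The evaporator receives (1−α)·139 of feed at 0.758 water and removes 0.368 of that water:
0.368×0.758×(1−α)×139 = 10.611
(1−α) = 10.611/38.773 = 0.2737;  α = 0.7263.
Bypass flow = 0.7263×139 = 100.96 lb/h.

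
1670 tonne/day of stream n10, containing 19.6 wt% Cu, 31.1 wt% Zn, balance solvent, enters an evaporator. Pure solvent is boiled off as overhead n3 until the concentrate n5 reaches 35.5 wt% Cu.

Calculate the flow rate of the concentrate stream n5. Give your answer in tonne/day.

Cu is conserved: 1670×0.196 = 327.32 tonne/day all reports to the concentrate.
Concentrate = 327.32/(target fraction) = 922.03 tonne/day.

922 tonne/day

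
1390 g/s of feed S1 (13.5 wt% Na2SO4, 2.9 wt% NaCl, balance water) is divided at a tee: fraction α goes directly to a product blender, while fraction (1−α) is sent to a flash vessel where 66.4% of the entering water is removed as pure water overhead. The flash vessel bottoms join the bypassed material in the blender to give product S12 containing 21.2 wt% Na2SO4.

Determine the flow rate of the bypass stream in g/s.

480.5 g/s

All 1390×0.135 = 187.65 g/s of Na2SO4 reaches S12, so S12 = 187.65/0.212 = 885.14 g/s and vapour = 504.86 g/s.
The evaporator receives (1−α)·1390 of feed at 0.836 water and removes 0.664 of that water:
0.664×0.836×(1−α)×1390 = 504.86
(1−α) = 504.86/771.59 = 0.6543;  α = 0.3457.
Bypass flow = 0.3457×1390 = 480.52 g/s.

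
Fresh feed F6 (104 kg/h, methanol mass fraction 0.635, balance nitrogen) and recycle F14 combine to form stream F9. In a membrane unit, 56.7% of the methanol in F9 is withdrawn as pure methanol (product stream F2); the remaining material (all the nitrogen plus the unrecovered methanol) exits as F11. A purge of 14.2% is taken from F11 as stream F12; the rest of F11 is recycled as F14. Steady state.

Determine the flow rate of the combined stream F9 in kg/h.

nitrogen enters only via F6 and leaves only via the purge: 104×0.365 = 0.142×(nitrogen in F11), and the membrane unit passes all nitrogen, so nitrogen in F9 = nitrogen in F11 = 267.32 kg/h.
methanol in F9: m_A = 104×0.635 + (1−0.142)·(1−0.567)·m_A, so m_A = 66.04/0.6285 = 105.08 kg/h.
F9 = 105.08 + 267.32 = 372.4 kg/h.

372.4 kg/h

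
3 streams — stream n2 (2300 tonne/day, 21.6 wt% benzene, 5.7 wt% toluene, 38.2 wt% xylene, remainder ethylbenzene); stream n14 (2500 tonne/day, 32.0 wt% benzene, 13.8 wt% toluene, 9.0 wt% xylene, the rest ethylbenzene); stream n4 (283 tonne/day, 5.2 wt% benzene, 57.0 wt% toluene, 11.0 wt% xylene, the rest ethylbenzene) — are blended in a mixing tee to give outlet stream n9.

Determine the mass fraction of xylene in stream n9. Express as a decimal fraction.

0.2232

Total flow out = 2300 + 2500 + 283 = 5083 tonne/day.
xylene in = 2300×0.382 + 2500×0.090 + 283×0.110 = 1134.7 tonne/day.
xylene mass fraction in n9 = 1134.7/5083 = 0.2232.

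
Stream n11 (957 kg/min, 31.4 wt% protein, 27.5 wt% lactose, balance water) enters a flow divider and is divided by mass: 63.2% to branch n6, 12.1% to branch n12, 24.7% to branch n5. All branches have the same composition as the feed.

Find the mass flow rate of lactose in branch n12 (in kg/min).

31.84 kg/min

Branch n12 total = 0.121×957 = 115.8 kg/min.
lactose in n12 = 0.275×115.8 = 31.844 kg/min.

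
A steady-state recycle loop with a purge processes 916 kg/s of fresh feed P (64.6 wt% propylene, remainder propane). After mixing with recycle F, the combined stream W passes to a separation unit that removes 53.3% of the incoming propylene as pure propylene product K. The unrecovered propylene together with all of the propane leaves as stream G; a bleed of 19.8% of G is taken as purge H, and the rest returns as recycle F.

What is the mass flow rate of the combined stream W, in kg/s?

propane enters only via P and leaves only via the purge: 916×0.354 = 0.198×(propane in G), and the separation unit passes all propane, so propane in W = propane in G = 1637.7 kg/s.
propylene in W: m_A = 916×0.646 + (1−0.198)·(1−0.533)·m_A, so m_A = 591.74/0.6255 = 946.07 kg/s.
W = 946.07 + 1637.7 = 2583.8 kg/s.

2584 kg/s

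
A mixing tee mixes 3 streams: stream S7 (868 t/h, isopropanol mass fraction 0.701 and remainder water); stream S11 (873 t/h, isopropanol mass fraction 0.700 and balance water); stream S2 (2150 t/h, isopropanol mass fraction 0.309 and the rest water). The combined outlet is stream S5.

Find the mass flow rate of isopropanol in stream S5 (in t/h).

isopropanol out = isopropanol in = 868×0.701 + 873×0.700 + 2150×0.309 = 1883.9 t/h.

1884 t/h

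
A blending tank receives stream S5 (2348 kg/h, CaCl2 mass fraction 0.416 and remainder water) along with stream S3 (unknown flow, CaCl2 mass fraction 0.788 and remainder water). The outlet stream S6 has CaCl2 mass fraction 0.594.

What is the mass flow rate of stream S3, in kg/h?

Let S3 be the unknown flow. Total out = 2348 + S3.
CaCl2 balance: 976.77 + 0.788·S3 = 0.594·(2348 + S3)
(0.788 − 0.594)·S3 = 0.594×2348 − 976.77 = 417.94
S3 = 417.94 / 0.194 = 2154.4 kg/h

2154 kg/h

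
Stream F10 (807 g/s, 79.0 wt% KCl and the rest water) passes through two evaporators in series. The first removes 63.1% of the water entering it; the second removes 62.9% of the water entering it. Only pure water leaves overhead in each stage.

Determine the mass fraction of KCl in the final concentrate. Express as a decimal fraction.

water in feed = 807×0.210 = 169.47 g/s.
After stage 1: water left = (1−0.631)×169.47 = 62.534; stream total = 700.06 g/s.
After stage 2: water left = (1−0.629)×62.534 = 23.2; final concentrate = 660.73 g/s.
KCl fraction = 637.53/660.73 = 0.965.

0.965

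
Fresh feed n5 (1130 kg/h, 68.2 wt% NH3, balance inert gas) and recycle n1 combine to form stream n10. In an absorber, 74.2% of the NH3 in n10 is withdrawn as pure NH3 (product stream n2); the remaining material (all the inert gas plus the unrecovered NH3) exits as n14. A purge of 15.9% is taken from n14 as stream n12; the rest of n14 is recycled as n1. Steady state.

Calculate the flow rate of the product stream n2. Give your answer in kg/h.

NH3 in n10: m_A = 1130×0.682 + (1−0.159)·(1−0.742)·m_A, so m_A = 770.66/0.7830 = 984.21 kg/h.
Product n2 = 0.742×984.21 = 730.29 kg/h.

730.3 kg/h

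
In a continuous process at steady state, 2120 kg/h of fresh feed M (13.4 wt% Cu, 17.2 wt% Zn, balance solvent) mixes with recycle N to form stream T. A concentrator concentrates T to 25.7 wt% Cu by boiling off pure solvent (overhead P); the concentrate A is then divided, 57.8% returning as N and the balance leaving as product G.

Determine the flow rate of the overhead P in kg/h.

1015 kg/h

Overall Cu balance (none leaves overhead): Cu in fresh feed = Cu in product, i.e. 2120×0.134 = (1−0.578)·A·0.257.
A = 284.08/(0.257×0.422) = 2619.4 kg/h.
Recycle N = 0.578×2619.4 = 1514 kg/h.
Combined feed T = 2120 + 1514 = 3634 kg/h.
Overhead P = T − A = 3634 − 2619.4 = 1014.6 kg/h.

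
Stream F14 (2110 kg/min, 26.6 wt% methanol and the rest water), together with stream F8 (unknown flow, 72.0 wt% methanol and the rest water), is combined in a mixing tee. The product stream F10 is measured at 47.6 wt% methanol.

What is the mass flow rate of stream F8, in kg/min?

1816 kg/min

Let F8 be the unknown flow. Total out = 2110 + F8.
methanol balance: 561.26 + 0.720·F8 = 0.476·(2110 + F8)
(0.720 − 0.476)·F8 = 0.476×2110 − 561.26 = 443.1
F8 = 443.1 / 0.244 = 1816 kg/min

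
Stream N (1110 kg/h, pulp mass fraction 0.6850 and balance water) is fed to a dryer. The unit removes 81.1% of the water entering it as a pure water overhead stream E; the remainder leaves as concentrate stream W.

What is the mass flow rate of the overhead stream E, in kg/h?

water entering = 1110×0.315 = 349.65 kg/h; overhead removed = 0.811×349.65 = 283.57 kg/h.

283.6 kg/h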